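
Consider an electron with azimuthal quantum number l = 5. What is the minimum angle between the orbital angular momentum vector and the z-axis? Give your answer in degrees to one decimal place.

θ_min ≈ 24.1°

|L| = √(l(l+1)) ℏ = √30 ℏ.
The smallest angle corresponds to the largest L_z, i.e. m_l = l = 5, giving L_z = 5ℏ.
cos θ_min = 5/√30, so θ_min ≈ 24.1°.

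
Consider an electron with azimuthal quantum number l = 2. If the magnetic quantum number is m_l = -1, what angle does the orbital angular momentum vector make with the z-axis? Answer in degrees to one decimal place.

|L|² = l(l+1)ℏ² = 6ℏ², so |L| = √6 ℏ.
L_z = m_l ℏ = −1ℏ.
cos θ = L_z/|L| = -1/√6, so θ ≈ 114.1°.

θ ≈ 114.1°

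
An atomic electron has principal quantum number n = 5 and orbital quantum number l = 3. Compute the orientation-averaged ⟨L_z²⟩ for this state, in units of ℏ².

m_l runs from −3 to 3, i.e. {-3, -2, -1, 0, 1, 2, 3}.
⟨L_z²⟩ = ℏ²·l(l+1)/3 = 4ℏ².

⟨L_z²⟩ = 4 ℏ²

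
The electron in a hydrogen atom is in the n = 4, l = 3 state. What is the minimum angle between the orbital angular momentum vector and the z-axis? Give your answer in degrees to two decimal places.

θ_min ≈ 30.00°

|L| = ℏ√(l(l+1)) = 2√3 ℏ.
The smallest angle corresponds to the largest L_z, i.e. m_l = l = 3, giving L_z = 3ℏ.
cos θ_min = 3/√12, so θ_min ≈ 30.00°.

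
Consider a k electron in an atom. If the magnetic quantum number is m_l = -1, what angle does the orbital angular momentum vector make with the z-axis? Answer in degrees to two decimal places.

The letter k corresponds to l = 7.
|L| = √(l(l+1)) ℏ = 2√14 ℏ.
L_z = m_l ℏ = −1ℏ.
cos θ = L_z/|L| = -1/√56, so θ ≈ 97.68°.

θ ≈ 97.68°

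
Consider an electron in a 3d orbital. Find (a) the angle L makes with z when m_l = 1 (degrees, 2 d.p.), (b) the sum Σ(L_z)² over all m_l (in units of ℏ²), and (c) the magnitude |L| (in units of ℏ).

The 3d subshell has l = 2.
For m_l = 1: cos θ = 1/√6, θ ≈ 65.91°.
Σ m_l² = 10, so Σ(L_z)² = 10 ℏ².
|L| = ℏ√(2·3) = √6 ℏ ≈ 2.449ℏ.

θ(m_l=1) ≈ 65.91°; Σ(L_z)² = 10 ℏ²; |L| = √6 ℏ ≈ 2.449ℏ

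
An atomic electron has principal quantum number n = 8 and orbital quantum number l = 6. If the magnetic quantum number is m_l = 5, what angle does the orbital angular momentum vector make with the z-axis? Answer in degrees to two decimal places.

θ ≈ 39.51°

|L| = √(l(l+1)) ℏ = √42 ℏ.
L_z = m_l ℏ = 5ℏ.
cos θ = L_z/|L| = 5/√42, so θ ≈ 39.51°.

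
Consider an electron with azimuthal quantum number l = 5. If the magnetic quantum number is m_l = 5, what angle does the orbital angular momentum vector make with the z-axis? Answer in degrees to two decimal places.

|L| = ℏ√(l(l+1)) = √30 ℏ.
L_z = m_l ℏ = 5ℏ.
cos θ = L_z/|L| = 5/√30, so θ ≈ 24.09°.

θ ≈ 24.09°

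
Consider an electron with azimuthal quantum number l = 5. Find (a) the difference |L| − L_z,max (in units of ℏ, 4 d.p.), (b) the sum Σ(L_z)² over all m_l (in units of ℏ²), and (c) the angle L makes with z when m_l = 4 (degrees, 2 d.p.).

|L|−L_z,max ≈ 0.4772ℏ; Σ(L_z)² = 110 ℏ²; θ(m_l=4) ≈ 43.09°

|L| − L_z,max = (√30 − 5)ℏ ≈ 0.4772ℏ.
Σ m_l² = 110, so Σ(L_z)² = 110 ℏ².
For m_l = 4: cos θ = 4/√30, θ ≈ 43.09°.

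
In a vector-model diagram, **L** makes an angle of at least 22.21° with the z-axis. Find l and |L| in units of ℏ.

cos²θ_min = l/(l+1) = 0.8571.
Thus l = 0.8571/(1 − 0.8571) ≈ 6.
Then |L| = ℏ√(6·7) = √42 ℏ.

l = 6, |L| = √42 ℏ ≈ 6.481ℏ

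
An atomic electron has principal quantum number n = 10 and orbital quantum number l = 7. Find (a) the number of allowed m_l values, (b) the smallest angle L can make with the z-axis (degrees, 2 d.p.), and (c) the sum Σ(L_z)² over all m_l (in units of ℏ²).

15 values; θ_min ≈ 20.70°; Σ(L_z)² = 280 ℏ²

There are 2l+1 = 15 values of m_l.
cos θ_min = 7/√56, so θ_min ≈ 20.70°.
Σ m_l² = 280, so Σ(L_z)² = 280 ℏ².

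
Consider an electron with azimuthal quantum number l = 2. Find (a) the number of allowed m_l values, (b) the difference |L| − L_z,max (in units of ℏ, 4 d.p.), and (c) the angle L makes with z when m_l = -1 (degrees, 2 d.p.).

There are 2l+1 = 5 values of m_l.
|L| − L_z,max = (√6 − 2)ℏ ≈ 0.4495ℏ.
For m_l = -1: cos θ = -1/√6, θ ≈ 114.09°.

5 values; |L|−L_z,max ≈ 0.4495ℏ; θ(m_l=-1) ≈ 114.09°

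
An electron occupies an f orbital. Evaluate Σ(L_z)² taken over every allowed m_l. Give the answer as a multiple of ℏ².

For an f orbital, l = 3.
The allowed m_l values are -3, -2, -1, 0, 1, 2, 3.
Σ m_l² = l(l+1)(2l+1)/3 = 3·4·7/3 = 28.

Σ(L_z)² = 28 ℏ²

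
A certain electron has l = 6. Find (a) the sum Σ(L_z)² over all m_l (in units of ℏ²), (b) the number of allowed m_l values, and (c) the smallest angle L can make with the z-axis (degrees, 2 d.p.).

Σ m_l² = 182, so Σ(L_z)² = 182 ℏ².
There are 2l+1 = 13 values of m_l.
cos θ_min = 6/√42, so θ_min ≈ 22.21°.

Σ(L_z)² = 182 ℏ²; 13 values; θ_min ≈ 22.21°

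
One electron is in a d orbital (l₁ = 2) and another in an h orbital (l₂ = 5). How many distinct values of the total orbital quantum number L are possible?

By the triangle rule, |l₁ − l₂| ≤ L ≤ l₁ + l₂.
L ∈ {3, 4, 5, 6, 7}.
That is 5 values.

5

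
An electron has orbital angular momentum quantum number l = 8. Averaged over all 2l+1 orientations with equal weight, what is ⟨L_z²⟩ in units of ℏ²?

The allowed m_l values are -8, -7, -6, -5, -4, -3, -2, -1, 0, 1, 2, 3, 4, 5, 6, 7, 8.
⟨L_z²⟩ = ℏ²·l(l+1)/3 = 24ℏ².

⟨L_z²⟩ = 24 ℏ²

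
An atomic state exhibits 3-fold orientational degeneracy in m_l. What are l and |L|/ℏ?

2l + 1 = 3 ⇒ l = 1.
Then |L| = √(l(l+1)) ℏ = √2 ℏ.

l = 1, |L| = √2 ℏ ≈ 1.414ℏ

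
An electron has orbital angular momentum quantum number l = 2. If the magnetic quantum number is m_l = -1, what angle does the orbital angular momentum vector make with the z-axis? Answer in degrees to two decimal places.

|L|² = l(l+1)ℏ² = 6ℏ², so |L| = √6 ℏ.
L_z = m_l ℏ = −1ℏ.
cos θ = L_z/|L| = -1/√6, so θ ≈ 114.09°.

θ ≈ 114.09°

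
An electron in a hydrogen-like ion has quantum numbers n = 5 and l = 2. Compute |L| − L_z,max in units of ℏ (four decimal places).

|L| − L_z,max ≈ 0.4495ℏ

|L| = √6 ℏ ≈ 2.4495ℏ, while L_z,max = lℏ = 2ℏ.
The difference is (√6 − 2)ℏ ≈ 0.4495ℏ.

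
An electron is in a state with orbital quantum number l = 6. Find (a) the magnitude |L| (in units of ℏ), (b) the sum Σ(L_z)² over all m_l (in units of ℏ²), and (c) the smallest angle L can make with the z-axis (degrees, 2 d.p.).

|L| = ℏ√(6·7) = √42 ℏ ≈ 6.481ℏ.
Σ m_l² = 182, so Σ(L_z)² = 182 ℏ².
cos θ_min = 6/√42, so θ_min ≈ 22.21°.

|L| = √42 ℏ ≈ 6.481ℏ; Σ(L_z)² = 182 ℏ²; θ_min ≈ 22.21°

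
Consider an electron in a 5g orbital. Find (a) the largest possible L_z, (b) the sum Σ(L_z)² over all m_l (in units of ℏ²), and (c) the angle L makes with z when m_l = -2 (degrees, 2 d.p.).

L_z,max = 4ℏ; Σ(L_z)² = 60 ℏ²; θ(m_l=-2) ≈ 116.57°

The 5g subshell has l = 4.
L_z,max = lℏ = 4ℏ.
Σ m_l² = 60, so Σ(L_z)² = 60 ℏ².
For m_l = -2: cos θ = -2/√20, θ ≈ 116.57°.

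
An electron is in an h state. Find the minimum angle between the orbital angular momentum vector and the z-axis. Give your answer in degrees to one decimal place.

For an h orbital, l = 5.
|L| = √(l(l+1)) ℏ = √30 ℏ.
The smallest angle corresponds to the largest L_z, i.e. m_l = l = 5, giving L_z = 5ℏ.
cos θ_min = 5/√30, so θ_min ≈ 24.1°.

θ_min ≈ 24.1°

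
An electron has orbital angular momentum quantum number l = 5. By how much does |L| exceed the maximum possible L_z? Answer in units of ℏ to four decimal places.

|L| = √30 ℏ ≈ 5.4772ℏ, while L_z,max = lℏ = 5ℏ.
The difference is (√30 − 5)ℏ ≈ 0.4772ℏ.

|L| − L_z,max ≈ 0.4772ℏ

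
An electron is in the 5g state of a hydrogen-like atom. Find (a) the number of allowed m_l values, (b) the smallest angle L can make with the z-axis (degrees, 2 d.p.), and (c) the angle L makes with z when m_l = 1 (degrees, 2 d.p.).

5g means n = 5, l = 4.
There are 2l+1 = 9 values of m_l.
cos θ_min = 4/√20, so θ_min ≈ 26.57°.
For m_l = 1: cos θ = 1/√20, θ ≈ 77.08°.

9 values; θ_min ≈ 26.57°; θ(m_l=1) ≈ 77.08°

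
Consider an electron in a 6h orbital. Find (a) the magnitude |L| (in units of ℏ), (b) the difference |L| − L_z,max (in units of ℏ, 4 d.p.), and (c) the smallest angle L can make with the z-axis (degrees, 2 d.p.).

|L| = √30 ℏ ≈ 5.477ℏ; |L|−L_z,max ≈ 0.4772ℏ; θ_min ≈ 24.09°

The 6h subshell has l = 5.
|L| = ℏ√(5·6) = √30 ℏ ≈ 5.477ℏ.
|L| − L_z,max = (√30 − 5)ℏ ≈ 0.4772ℏ.
cos θ_min = 5/√30, so θ_min ≈ 24.09°.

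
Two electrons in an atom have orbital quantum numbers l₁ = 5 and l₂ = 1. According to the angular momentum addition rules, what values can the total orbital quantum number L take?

L = 4, 5, 6

The total orbital quantum number L ranges from |l₁ − l₂| to l₁ + l₂ in integer steps.
So L can be 4, 5, 6.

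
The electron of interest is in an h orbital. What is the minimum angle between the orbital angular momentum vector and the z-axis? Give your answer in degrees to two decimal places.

θ_min ≈ 24.09°

For an h orbital, l = 5.
|L| = √(l(l+1)) ℏ = √30 ℏ.
The smallest angle corresponds to the largest L_z, i.e. m_l = l = 5, giving L_z = 5ℏ.
cos θ_min = 5/√30, so θ_min ≈ 24.09°.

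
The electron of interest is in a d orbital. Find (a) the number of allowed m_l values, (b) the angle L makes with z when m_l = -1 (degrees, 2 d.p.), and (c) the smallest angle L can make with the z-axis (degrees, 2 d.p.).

5 values; θ(m_l=-1) ≈ 114.09°; θ_min ≈ 35.26°

A d state has l = 2.
There are 2l+1 = 5 values of m_l.
For m_l = -1: cos θ = -1/√6, θ ≈ 114.09°.
cos θ_min = 2/√6, so θ_min ≈ 35.26°.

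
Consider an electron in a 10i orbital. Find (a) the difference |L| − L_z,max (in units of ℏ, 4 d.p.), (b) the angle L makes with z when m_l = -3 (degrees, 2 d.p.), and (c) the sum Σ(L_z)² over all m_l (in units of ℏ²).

For 10i, l = 6.
|L| − L_z,max = (√42 − 6)ℏ ≈ 0.4807ℏ.
For m_l = -3: cos θ = -3/√42, θ ≈ 117.58°.
Σ m_l² = 182, so Σ(L_z)² = 182 ℏ².

|L|−L_z,max ≈ 0.4807ℏ; θ(m_l=-3) ≈ 117.58°; Σ(L_z)² = 182 ℏ²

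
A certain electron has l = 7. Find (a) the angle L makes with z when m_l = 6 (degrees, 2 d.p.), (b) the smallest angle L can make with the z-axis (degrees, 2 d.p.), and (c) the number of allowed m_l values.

θ(m_l=6) ≈ 36.70°; θ_min ≈ 20.70°; 15 values

For m_l = 6: cos θ = 6/√56, θ ≈ 36.70°.
cos θ_min = 7/√56, so θ_min ≈ 20.70°.
There are 2l+1 = 15 values of m_l.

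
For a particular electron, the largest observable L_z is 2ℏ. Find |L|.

Since max m_l = l, l = 2.
|L| = ℏ√(l(l+1)) = √6 ℏ.

|L| = √6 ℏ ≈ 2.449ℏ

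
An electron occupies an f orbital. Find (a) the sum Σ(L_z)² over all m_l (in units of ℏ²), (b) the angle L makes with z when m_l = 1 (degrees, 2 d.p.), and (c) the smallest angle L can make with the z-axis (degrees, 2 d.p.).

Σ(L_z)² = 28 ℏ²; θ(m_l=1) ≈ 73.22°; θ_min ≈ 30.00°

An f state has l = 3.
Σ m_l² = 28, so Σ(L_z)² = 28 ℏ².
For m_l = 1: cos θ = 1/√12, θ ≈ 73.22°.
cos θ_min = 3/√12, so θ_min ≈ 30.00°.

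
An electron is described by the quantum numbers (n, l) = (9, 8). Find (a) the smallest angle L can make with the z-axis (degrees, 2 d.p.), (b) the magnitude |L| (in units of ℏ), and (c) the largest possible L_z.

cos θ_min = 8/√72, so θ_min ≈ 19.47°.
|L| = ℏ√(8·9) = 6√2 ℏ ≈ 8.485ℏ.
L_z,max = lℏ = 8ℏ.

θ_min ≈ 19.47°; |L| = 6√2 ℏ ≈ 8.485ℏ; L_z,max = 8ℏ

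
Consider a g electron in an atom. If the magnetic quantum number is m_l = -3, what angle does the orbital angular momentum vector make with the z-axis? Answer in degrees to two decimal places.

θ ≈ 132.13°

A g state has l = 4.
|L| = ℏ√(l(l+1)) = 2√5 ℏ.
L_z = m_l ℏ = −3ℏ.
cos θ = L_z/|L| = -3/√20, so θ ≈ 132.13°.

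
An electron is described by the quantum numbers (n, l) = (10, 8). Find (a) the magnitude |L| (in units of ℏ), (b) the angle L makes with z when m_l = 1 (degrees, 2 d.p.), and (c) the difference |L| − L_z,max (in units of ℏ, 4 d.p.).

|L| = ℏ√(8·9) = 6√2 ℏ ≈ 8.485ℏ.
For m_l = 1: cos θ = 1/√72, θ ≈ 83.23°.
|L| − L_z,max = (6√2 − 8)ℏ ≈ 0.4853ℏ.

|L| = 6√2 ℏ ≈ 8.485ℏ; θ(m_l=1) ≈ 83.23°; |L|−L_z,max ≈ 0.4853ℏ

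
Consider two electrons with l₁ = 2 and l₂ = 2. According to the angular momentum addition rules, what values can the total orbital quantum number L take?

L = 0, 1, 2, 3, 4

By the triangle rule, |l₁ − l₂| ≤ L ≤ l₁ + l₂.
So L can be 0, 1, 2, 3, 4.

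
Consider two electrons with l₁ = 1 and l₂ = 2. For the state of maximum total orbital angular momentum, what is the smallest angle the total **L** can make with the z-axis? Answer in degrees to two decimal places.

θ_min ≈ 30.00°

The total orbital quantum number L ranges from |l₁ − l₂| to l₁ + l₂ in integer steps.
L ∈ {1, 2, 3}.
The maximum is L = 3, with |L_tot| = ℏ√(3·4) = 2√3 ℏ.
The minimum angle with z is arccos(3/√12) ≈ 30.00°.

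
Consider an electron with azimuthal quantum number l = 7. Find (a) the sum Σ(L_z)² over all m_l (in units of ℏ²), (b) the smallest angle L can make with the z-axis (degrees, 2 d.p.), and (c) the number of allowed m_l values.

Σ m_l² = 280, so Σ(L_z)² = 280 ℏ².
cos θ_min = 7/√56, so θ_min ≈ 20.70°.
There are 2l+1 = 15 values of m_l.

Σ(L_z)² = 280 ℏ²; θ_min ≈ 20.70°; 15 values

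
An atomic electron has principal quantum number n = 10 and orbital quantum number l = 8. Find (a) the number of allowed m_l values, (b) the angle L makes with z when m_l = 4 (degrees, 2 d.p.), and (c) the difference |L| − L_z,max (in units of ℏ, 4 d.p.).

17 values; θ(m_l=4) ≈ 61.87°; |L|−L_z,max ≈ 0.4853ℏ

There are 2l+1 = 17 values of m_l.
For m_l = 4: cos θ = 4/√72, θ ≈ 61.87°.
|L| − L_z,max = (6√2 − 8)ℏ ≈ 0.4853ℏ.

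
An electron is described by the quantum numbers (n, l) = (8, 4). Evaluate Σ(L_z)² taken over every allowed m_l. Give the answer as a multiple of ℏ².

m_l ∈ {-4, -3, -2, -1, 0, 1, 2, 3, 4}.
Σ m_l² = l(l+1)(2l+1)/3 = 4·5·9/3 = 60.

Σ(L_z)² = 60 ℏ²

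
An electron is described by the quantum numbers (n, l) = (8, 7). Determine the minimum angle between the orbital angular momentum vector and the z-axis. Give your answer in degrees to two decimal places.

|L|² = l(l+1)ℏ² = 56ℏ², so |L| = 2√14 ℏ.
The smallest angle corresponds to the largest L_z, i.e. m_l = l = 7, giving L_z = 7ℏ.
cos θ_min = 7/√56, so θ_min ≈ 20.70°.

θ_min ≈ 20.70°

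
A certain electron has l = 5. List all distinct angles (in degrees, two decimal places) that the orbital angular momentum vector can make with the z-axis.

θ ∈ {24.09°, 43.09°, 56.79°, 68.58°, 79.48°, 90.00°, 100.52°, 111.42°, 123.21°, 136.91°, 155.91°}

|L|² = l(l+1)ℏ² = 30ℏ², so |L| = √30 ℏ.
cos θ = m_l/√30 for each m_l ∈ {-5, -4, -3, -2, -1, 0, 1, 2, 3, 4, 5}.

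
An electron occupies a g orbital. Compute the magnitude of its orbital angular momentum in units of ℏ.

|L| = 2√5 ℏ ≈ 4.472ℏ

For a g orbital, l = 4.
|L| = ℏ√(l(l+1)) = ℏ√(4·5) = 2√5 ℏ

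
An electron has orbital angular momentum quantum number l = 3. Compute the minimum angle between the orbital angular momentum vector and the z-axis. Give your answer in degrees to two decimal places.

θ_min ≈ 30.00°

|L| = √(l(l+1)) ℏ = 2√3 ℏ.
The smallest angle corresponds to the largest L_z, i.e. m_l = l = 3, giving L_z = 3ℏ.
cos θ_min = 3/√12, so θ_min ≈ 30.00°.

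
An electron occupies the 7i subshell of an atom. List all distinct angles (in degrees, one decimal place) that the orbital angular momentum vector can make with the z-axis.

θ ∈ {22.2°, 39.5°, 51.9°, 62.4°, 72.0°, 81.1°, 90.0°, 98.9°, 108.0°, 117.6°, 128.1°, 140.5°, 157.8°}

For 7i, l = 6.
|L| = ℏ√(l(l+1)) = √42 ℏ.
cos θ = m_l/√42 for each m_l ∈ {-6, -5, -4, -3, -2, -1, 0, 1, 2, 3, 4, 5, 6}.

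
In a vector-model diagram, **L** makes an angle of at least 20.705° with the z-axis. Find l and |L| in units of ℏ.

cos²θ_min = l/(l+1) = 0.8750.
l = cos²θ/sin²θ ≈ 7.
Then |L| = ℏ√(7·8) = 2√14 ℏ.

l = 7, |L| = 2√14 ℏ ≈ 7.483ℏ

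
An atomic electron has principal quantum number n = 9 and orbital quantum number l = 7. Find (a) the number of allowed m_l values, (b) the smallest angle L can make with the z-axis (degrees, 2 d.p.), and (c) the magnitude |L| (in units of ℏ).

There are 2l+1 = 15 values of m_l.
cos θ_min = 7/√56, so θ_min ≈ 20.70°.
|L| = ℏ√(7·8) = 2√14 ℏ ≈ 7.483ℏ.

15 values; θ_min ≈ 20.70°; |L| = 2√14 ℏ ≈ 7.483ℏ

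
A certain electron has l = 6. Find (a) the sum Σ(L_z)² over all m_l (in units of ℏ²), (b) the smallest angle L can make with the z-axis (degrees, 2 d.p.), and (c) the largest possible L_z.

Σ m_l² = 182, so Σ(L_z)² = 182 ℏ².
cos θ_min = 6/√42, so θ_min ≈ 22.21°.
L_z,max = lℏ = 6ℏ.

Σ(L_z)² = 182 ℏ²; θ_min ≈ 22.21°; L_z,max = 6ℏ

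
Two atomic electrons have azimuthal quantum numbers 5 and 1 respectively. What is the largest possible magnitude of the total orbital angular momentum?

|L_tot|_max = √42 ℏ ≈ 6.481ℏ

By the triangle rule, |l₁ − l₂| ≤ L ≤ l₁ + l₂.
Allowed values: L = 4, 5, 6.
The largest magnitude corresponds to L = 6: |L_tot| = ℏ√(6·7) = √42 ℏ.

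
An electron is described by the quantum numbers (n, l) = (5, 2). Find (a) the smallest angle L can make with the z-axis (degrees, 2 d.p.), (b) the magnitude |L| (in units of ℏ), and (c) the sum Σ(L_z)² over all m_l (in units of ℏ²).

cos θ_min = 2/√6, so θ_min ≈ 35.26°.
|L| = ℏ√(2·3) = √6 ℏ ≈ 2.449ℏ.
Σ m_l² = 10, so Σ(L_z)² = 10 ℏ².

θ_min ≈ 35.26°; |L| = √6 ℏ ≈ 2.449ℏ; Σ(L_z)² = 10 ℏ²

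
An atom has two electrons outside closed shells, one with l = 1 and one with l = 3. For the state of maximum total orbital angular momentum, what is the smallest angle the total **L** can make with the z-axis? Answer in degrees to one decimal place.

L runs from |1 − 3| = 2 to 1 + 3 = 4.
So L can be 2, 3, 4.
The maximum is L = 4, with |L_tot| = ℏ√(4·5) = 2√5 ℏ.
The minimum angle with z is arccos(4/√20) ≈ 26.6°.

θ_min ≈ 26.6°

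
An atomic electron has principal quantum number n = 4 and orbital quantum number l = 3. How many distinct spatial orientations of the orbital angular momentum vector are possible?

The number of m_l values is 2l + 1 = 2·3 + 1 = 7.

7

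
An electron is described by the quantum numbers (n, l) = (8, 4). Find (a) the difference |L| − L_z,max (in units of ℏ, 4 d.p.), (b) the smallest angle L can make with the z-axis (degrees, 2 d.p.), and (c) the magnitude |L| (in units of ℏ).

|L|−L_z,max ≈ 0.4721ℏ; θ_min ≈ 26.57°; |L| = 2√5 ℏ ≈ 4.472ℏ

|L| − L_z,max = (2√5 − 4)ℏ ≈ 0.4721ℏ.
cos θ_min = 4/√20, so θ_min ≈ 26.57°.
|L| = ℏ√(4·5) = 2√5 ℏ ≈ 4.472ℏ.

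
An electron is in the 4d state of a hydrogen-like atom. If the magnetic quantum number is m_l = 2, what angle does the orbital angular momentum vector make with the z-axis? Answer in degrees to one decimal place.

θ ≈ 35.3°

For 4d, l = 2.
|L| = ℏ√(l(l+1)) = √6 ℏ.
L_z = m_l ℏ = 2ℏ.
cos θ = L_z/|L| = 2/√6, so θ ≈ 35.3°.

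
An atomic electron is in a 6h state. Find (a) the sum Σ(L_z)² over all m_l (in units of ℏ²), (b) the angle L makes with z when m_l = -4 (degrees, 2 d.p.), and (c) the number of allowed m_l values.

Σ(L_z)² = 110 ℏ²; θ(m_l=-4) ≈ 136.91°; 11 values

6h means n = 6, l = 5.
Σ m_l² = 110, so Σ(L_z)² = 110 ℏ².
For m_l = -4: cos θ = -4/√30, θ ≈ 136.91°.
There are 2l+1 = 11 values of m_l.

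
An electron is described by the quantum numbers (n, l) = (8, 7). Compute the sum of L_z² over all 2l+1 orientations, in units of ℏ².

Σ(L_z)² = 280 ℏ²

m_l runs from −7 to 7, i.e. {-7, -6, -5, -4, -3, -2, -1, 0, 1, 2, 3, 4, 5, 6, 7}.
Σ m_l² = 2·(1 + 4 + 9 + 16 + 25 + 36 + 49) = 280.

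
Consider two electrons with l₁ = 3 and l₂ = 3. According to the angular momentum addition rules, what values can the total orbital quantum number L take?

L = 0, 1, 2, 3, 4, 5, 6

Angular momentum addition gives L = |l₁ − l₂|, …, l₁ + l₂.
So L can be 0, 1, 2, 3, 4, 5, 6.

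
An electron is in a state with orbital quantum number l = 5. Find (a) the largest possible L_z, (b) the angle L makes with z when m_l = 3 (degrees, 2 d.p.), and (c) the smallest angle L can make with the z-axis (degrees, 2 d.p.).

L_z,max = 5ℏ; θ(m_l=3) ≈ 56.79°; θ_min ≈ 24.09°

L_z,max = lℏ = 5ℏ.
For m_l = 3: cos θ = 3/√30, θ ≈ 56.79°.
cos θ_min = 5/√30, so θ_min ≈ 24.09°.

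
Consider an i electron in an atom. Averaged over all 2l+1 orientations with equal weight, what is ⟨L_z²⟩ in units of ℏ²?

I corresponds to l = 6.
m_l ∈ {-6, -5, -4, -3, -2, -1, 0, 1, 2, 3, 4, 5, 6}.
⟨L_z²⟩ = ℏ²·l(l+1)/3 = 14ℏ².

⟨L_z²⟩ = 14 ℏ²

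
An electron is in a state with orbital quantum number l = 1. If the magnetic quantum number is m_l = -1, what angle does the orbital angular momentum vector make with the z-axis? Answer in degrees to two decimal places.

|L| = √(l(l+1)) ℏ = √2 ℏ.
L_z = m_l ℏ = −1ℏ.
cos θ = L_z/|L| = -1/√2, so θ ≈ 135.00°.

θ ≈ 135.00°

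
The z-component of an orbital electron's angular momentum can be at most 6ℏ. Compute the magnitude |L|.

L_z,max = lℏ, so l = 6.
|L| = √(l(l+1)) ℏ = √42 ℏ.

|L| = √42 ℏ ≈ 6.481ℏ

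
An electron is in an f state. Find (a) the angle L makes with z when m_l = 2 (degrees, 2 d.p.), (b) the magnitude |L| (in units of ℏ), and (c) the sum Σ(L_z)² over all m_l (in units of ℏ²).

An f state has l = 3.
For m_l = 2: cos θ = 2/√12, θ ≈ 54.74°.
|L| = ℏ√(3·4) = 2√3 ℏ ≈ 3.464ℏ.
Σ m_l² = 28, so Σ(L_z)² = 28 ℏ².

θ(m_l=2) ≈ 54.74°; |L| = 2√3 ℏ ≈ 3.464ℏ; Σ(L_z)² = 28 ℏ²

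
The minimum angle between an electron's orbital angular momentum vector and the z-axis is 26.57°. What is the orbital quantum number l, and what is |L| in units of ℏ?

l = 4, |L| = 2√5 ℏ ≈ 4.472ℏ

At minimum angle, m_l = l, so cos θ = l/√(l(l+1)); cos²θ = l/(l+1) = 0.7999.
Thus l = 0.7999/(1 − 0.7999) ≈ 4.
Then |L| = ℏ√(4·5) = 2√5 ℏ.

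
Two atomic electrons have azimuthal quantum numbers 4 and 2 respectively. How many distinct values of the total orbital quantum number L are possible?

By the triangle rule, |l₁ − l₂| ≤ L ≤ l₁ + l₂.
L ∈ {2, 3, 4, 5, 6}.
That is 5 values.

5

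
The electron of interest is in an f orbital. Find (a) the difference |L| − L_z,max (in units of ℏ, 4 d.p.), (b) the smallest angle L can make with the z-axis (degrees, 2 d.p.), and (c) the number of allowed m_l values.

|L|−L_z,max ≈ 0.4641ℏ; θ_min ≈ 30.00°; 7 values

F corresponds to l = 3.
|L| − L_z,max = (2√3 − 3)ℏ ≈ 0.4641ℏ.
cos θ_min = 3/√12, so θ_min ≈ 30.00°.
There are 2l+1 = 7 values of m_l.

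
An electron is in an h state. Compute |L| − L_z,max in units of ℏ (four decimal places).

An h state has l = 5.
|L| = √30 ℏ ≈ 5.4772ℏ, while L_z,max = lℏ = 5ℏ.
The difference is (√30 − 5)ℏ ≈ 0.4772ℏ.

|L| − L_z,max ≈ 0.4772ℏ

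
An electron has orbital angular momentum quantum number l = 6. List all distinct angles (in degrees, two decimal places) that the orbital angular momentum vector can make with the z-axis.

|L| = √(l(l+1)) ℏ = √42 ℏ.
cos θ = m_l/√42 for each m_l ∈ {-6, -5, -4, -3, -2, -1, 0, 1, 2, 3, 4, 5, 6}.

θ ∈ {22.21°, 39.51°, 51.89°, 62.42°, 72.02°, 81.12°, 90.00°, 98.88°, 107.98°, 117.58°, 128.11°, 140.49°, 157.79°}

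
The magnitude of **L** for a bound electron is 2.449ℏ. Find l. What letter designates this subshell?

l = 2 (d orbital)

|L| = ℏ√(l(l+1)), so l(l+1) = 6.
l² + l − 6 = 0 ⇒ l = 2.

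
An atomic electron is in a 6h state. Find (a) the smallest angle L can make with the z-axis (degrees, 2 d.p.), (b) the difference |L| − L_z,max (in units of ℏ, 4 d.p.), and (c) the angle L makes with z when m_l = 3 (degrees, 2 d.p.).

The 6h subshell has l = 5.
cos θ_min = 5/√30, so θ_min ≈ 24.09°.
|L| − L_z,max = (√30 − 5)ℏ ≈ 0.4772ℏ.
For m_l = 3: cos θ = 3/√30, θ ≈ 56.79°.

θ_min ≈ 24.09°; |L|−L_z,max ≈ 0.4772ℏ; θ(m_l=3) ≈ 56.79°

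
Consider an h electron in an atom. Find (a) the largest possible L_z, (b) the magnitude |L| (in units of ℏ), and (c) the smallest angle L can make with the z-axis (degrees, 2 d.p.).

L_z,max = 5ℏ; |L| = √30 ℏ ≈ 5.477ℏ; θ_min ≈ 24.09°

For an h orbital, l = 5.
L_z,max = lℏ = 5ℏ.
|L| = ℏ√(5·6) = √30 ℏ ≈ 5.477ℏ.
cos θ_min = 5/√30, so θ_min ≈ 24.09°.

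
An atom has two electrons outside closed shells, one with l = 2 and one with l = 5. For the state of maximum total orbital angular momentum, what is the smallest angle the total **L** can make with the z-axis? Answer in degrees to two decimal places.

Angular momentum addition gives L = |l₁ − l₂|, …, l₁ + l₂.
Allowed values: L = 3, 4, 5, 6, 7.
The maximum is L = 7, with |L_tot| = ℏ√(7·8) = 2√14 ℏ.
The minimum angle with z is arccos(7/√56) ≈ 20.70°.

θ_min ≈ 20.70°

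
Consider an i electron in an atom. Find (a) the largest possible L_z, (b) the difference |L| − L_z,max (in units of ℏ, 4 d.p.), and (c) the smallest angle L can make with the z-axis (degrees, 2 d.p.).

L_z,max = 6ℏ; |L|−L_z,max ≈ 0.4807ℏ; θ_min ≈ 22.21°

For an i orbital, l = 6.
L_z,max = lℏ = 6ℏ.
|L| − L_z,max = (√42 − 6)ℏ ≈ 0.4807ℏ.
cos θ_min = 6/√42, so θ_min ≈ 22.21°.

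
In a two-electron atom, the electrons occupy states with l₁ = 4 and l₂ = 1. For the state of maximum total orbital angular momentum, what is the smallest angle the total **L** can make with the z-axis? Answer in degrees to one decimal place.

θ_min ≈ 24.1°

By the triangle rule, |l₁ − l₂| ≤ L ≤ l₁ + l₂.
Allowed values: L = 3, 4, 5.
The maximum is L = 5, with |L_tot| = ℏ√(5·6) = √30 ℏ.
The minimum angle with z is arccos(5/√30) ≈ 24.1°.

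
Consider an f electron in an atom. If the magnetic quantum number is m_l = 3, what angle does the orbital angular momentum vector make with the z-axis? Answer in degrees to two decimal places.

θ ≈ 30.00°

For an f orbital, l = 3.
|L|² = l(l+1)ℏ² = 12ℏ², so |L| = 2√3 ℏ.
L_z = m_l ℏ = 3ℏ.
cos θ = L_z/|L| = 3/√12, so θ ≈ 30.00°.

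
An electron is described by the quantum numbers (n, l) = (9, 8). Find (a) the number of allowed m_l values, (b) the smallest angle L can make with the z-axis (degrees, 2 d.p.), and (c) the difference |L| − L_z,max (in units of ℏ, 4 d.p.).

17 values; θ_min ≈ 19.47°; |L|−L_z,max ≈ 0.4853ℏ

There are 2l+1 = 17 values of m_l.
cos θ_min = 8/√72, so θ_min ≈ 19.47°.
|L| − L_z,max = (6√2 − 8)ℏ ≈ 0.4853ℏ.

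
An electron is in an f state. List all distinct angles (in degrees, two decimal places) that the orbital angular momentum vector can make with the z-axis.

For an f orbital, l = 3.
|L| = ℏ√(l(l+1)) = 2√3 ℏ.
cos θ = m_l/√12 for each m_l ∈ {-3, -2, -1, 0, 1, 2, 3}.

θ ∈ {30.00°, 54.74°, 73.22°, 90.00°, 106.78°, 125.26°, 150.00°}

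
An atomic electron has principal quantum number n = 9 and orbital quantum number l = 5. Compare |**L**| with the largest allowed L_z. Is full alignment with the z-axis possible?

|L| = √30 ℏ ≈ 5.4772ℏ, while L_z,max = lℏ = 5ℏ.
Since |L| > L_z,max, the vector can never point exactly along z; the closest it comes is θ_min = arccos(5/√30) ≈ 24.1°.

No: L_z,max = 5ℏ < |L| = √30 ℏ ≈ 5.477ℏ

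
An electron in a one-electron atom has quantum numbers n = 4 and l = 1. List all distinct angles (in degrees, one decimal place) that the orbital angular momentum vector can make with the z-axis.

|L| = √(l(l+1)) ℏ = √2 ℏ.
cos θ = m_l/√2 for each m_l ∈ {-1, 0, 1}.

θ ∈ {45.0°, 90.0°, 135.0°}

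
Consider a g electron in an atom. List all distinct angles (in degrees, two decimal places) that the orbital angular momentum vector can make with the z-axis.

θ ∈ {26.57°, 47.87°, 63.43°, 77.08°, 90.00°, 102.92°, 116.57°, 132.13°, 153.43°}

The letter g corresponds to l = 4.
|L| = √(l(l+1)) ℏ = 2√5 ℏ.
cos θ = m_l/√20 for each m_l ∈ {-4, -3, -2, -1, 0, 1, 2, 3, 4}.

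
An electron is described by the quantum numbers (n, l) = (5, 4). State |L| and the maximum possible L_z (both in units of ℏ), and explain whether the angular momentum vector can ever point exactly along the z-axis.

|L| = 2√5 ℏ ≈ 4.4721ℏ, while L_z,max = lℏ = 4ℏ.
Since |L| > L_z,max, the vector can never point exactly along z; the closest it comes is θ_min = arccos(4/√20) ≈ 26.6°.

No: L_z,max = 4ℏ < |L| = 2√5 ℏ ≈ 4.472ℏ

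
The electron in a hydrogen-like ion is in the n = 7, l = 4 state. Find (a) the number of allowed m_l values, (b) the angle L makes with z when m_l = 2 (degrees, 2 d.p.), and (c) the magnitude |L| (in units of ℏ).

9 values; θ(m_l=2) ≈ 63.43°; |L| = 2√5 ℏ ≈ 4.472ℏ

There are 2l+1 = 9 values of m_l.
For m_l = 2: cos θ = 2/√20, θ ≈ 63.43°.
|L| = ℏ√(4·5) = 2√5 ℏ ≈ 4.472ℏ.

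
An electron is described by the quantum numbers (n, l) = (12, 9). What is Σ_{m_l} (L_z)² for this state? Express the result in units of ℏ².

Σ(L_z)² = 570 ℏ²

m_l ∈ {-9, -8, -7, -6, -5, -4, -3, -2, -1, 0, 1, 2, 3, 4, 5, 6, 7, 8, 9}.
Σ m_l² = 2·(1 + 4 + 9 + 16 + 25 + 36 + 49 + 64 + 81) = 570.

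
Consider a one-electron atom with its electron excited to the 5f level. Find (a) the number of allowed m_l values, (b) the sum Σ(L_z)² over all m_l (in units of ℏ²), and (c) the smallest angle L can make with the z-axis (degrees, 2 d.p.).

The 5f level has l = 3.
There are 2l+1 = 7 values of m_l.
Σ m_l² = 28, so Σ(L_z)² = 28 ℏ².
cos θ_min = 3/√12, so θ_min ≈ 30.00°.

7 values; Σ(L_z)² = 28 ℏ²; θ_min ≈ 30.00°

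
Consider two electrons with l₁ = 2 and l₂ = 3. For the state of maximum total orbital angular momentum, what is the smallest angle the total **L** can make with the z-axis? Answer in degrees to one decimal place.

θ_min ≈ 24.1°

By the triangle rule, |l₁ − l₂| ≤ L ≤ l₁ + l₂.
So L can be 1, 2, 3, 4, 5.
The maximum is L = 5, with |L_tot| = ℏ√(5·6) = √30 ℏ.
The minimum angle with z is arccos(5/√30) ≈ 24.1°.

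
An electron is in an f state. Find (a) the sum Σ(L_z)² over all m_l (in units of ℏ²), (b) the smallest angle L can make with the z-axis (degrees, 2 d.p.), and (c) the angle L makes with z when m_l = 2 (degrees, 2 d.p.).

Σ(L_z)² = 28 ℏ²; θ_min ≈ 30.00°; θ(m_l=2) ≈ 54.74°

For an f orbital, l = 3.
Σ m_l² = 28, so Σ(L_z)² = 28 ℏ².
cos θ_min = 3/√12, so θ_min ≈ 30.00°.
For m_l = 2: cos θ = 2/√12, θ ≈ 54.74°.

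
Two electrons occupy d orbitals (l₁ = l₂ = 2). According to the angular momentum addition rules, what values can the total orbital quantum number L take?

L runs from |2 − 2| = 0 to 2 + 2 = 4.
L ∈ {0, 1, 2, 3, 4}.

L = 0, 1, 2, 3, 4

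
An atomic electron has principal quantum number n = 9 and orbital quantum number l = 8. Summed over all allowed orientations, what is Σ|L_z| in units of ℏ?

m_l ∈ {-8, -7, -6, -5, -4, -3, -2, -1, 0, 1, 2, 3, 4, 5, 6, 7, 8}.
Σ|m_l| = l(l+1) = 72.

Σ|L_z| = 72 ℏ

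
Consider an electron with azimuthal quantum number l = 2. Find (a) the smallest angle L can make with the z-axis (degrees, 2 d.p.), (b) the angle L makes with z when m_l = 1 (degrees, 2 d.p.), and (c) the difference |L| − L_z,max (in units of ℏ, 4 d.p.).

cos θ_min = 2/√6, so θ_min ≈ 35.26°.
For m_l = 1: cos θ = 1/√6, θ ≈ 65.91°.
|L| − L_z,max = (√6 − 2)ℏ ≈ 0.4495ℏ.

θ_min ≈ 35.26°; θ(m_l=1) ≈ 65.91°; |L|−L_z,max ≈ 0.4495ℏ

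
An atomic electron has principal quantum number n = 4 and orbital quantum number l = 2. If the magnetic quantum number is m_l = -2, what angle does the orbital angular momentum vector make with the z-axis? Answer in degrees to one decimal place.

θ ≈ 144.7°

|L| = √(l(l+1)) ℏ = √6 ℏ.
L_z = m_l ℏ = −2ℏ.
cos θ = L_z/|L| = -2/√6, so θ ≈ 144.7°.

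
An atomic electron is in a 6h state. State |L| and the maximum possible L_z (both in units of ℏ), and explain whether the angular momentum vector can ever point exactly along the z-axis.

No: L_z,max = 5ℏ < |L| = √30 ℏ ≈ 5.477ℏ

6h means n = 6, l = 5.
|L| = √30 ℏ ≈ 5.4772ℏ, while L_z,max = lℏ = 5ℏ.
Since |L| > L_z,max, the vector can never point exactly along z; the closest it comes is θ_min = arccos(5/√30) ≈ 24.1°.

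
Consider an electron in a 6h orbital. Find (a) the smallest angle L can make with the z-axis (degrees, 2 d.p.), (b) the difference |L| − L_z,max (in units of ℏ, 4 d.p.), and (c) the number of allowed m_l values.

θ_min ≈ 24.09°; |L|−L_z,max ≈ 0.4772ℏ; 11 values

The 6h subshell has l = 5.
cos θ_min = 5/√30, so θ_min ≈ 24.09°.
|L| − L_z,max = (√30 − 5)ℏ ≈ 0.4772ℏ.
There are 2l+1 = 11 values of m_l.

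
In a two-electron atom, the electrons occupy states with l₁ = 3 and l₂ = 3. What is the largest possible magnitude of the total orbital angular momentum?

|L_tot|_max = √42 ℏ ≈ 6.481ℏ

Angular momentum addition gives L = |l₁ − l₂|, …, l₁ + l₂.
L ∈ {0, 1, 2, 3, 4, 5, 6}.
The largest magnitude corresponds to L = 6: |L_tot| = ℏ√(6·7) = √42 ℏ.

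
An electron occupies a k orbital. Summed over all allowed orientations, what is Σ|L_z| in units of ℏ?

Σ|L_z| = 56 ℏ

The letter k corresponds to l = 7.
m_l runs from −7 to 7, i.e. {-7, -6, -5, -4, -3, -2, -1, 0, 1, 2, 3, 4, 5, 6, 7}.
Σ|m_l| = 2(1+2+…+7) = 56.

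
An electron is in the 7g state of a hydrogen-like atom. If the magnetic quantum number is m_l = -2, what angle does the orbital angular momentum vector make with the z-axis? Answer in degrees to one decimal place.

The 7g subshell has l = 4.
|L|² = l(l+1)ℏ² = 20ℏ², so |L| = 2√5 ℏ.
L_z = m_l ℏ = −2ℏ.
cos θ = L_z/|L| = -2/√20, so θ ≈ 116.6°.

θ ≈ 116.6°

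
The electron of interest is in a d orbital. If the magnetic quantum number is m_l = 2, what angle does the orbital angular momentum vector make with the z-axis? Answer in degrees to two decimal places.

θ ≈ 35.26°

For a d orbital, l = 2.
|L| = √(l(l+1)) ℏ = √6 ℏ.
L_z = m_l ℏ = 2ℏ.
cos θ = L_z/|L| = 2/√6, so θ ≈ 35.26°.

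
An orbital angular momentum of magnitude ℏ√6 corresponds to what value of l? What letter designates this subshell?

l = 2 (d orbital)

(|L|/ℏ)² = l(l+1) = 6.
l² + l − 6 = 0 ⇒ l = 2.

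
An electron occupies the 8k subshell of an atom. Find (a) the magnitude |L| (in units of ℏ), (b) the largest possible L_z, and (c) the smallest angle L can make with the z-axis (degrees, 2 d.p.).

|L| = 2√14 ℏ ≈ 7.483ℏ; L_z,max = 7ℏ; θ_min ≈ 20.70°

8k means n = 8, l = 7.
|L| = ℏ√(7·8) = 2√14 ℏ ≈ 7.483ℏ.
L_z,max = lℏ = 7ℏ.
cos θ_min = 7/√56, so θ_min ≈ 20.70°.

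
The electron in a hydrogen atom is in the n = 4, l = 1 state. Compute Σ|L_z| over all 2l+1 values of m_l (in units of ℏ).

The allowed m_l values are -1, 0, 1.
Σ|m_l| = 2·1(1+1)/2 = 2.

Σ|L_z| = 2 ℏ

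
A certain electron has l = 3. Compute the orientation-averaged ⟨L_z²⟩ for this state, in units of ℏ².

⟨L_z²⟩ = 4 ℏ²

m_l runs from −3 to 3, i.e. {-3, -2, -1, 0, 1, 2, 3}.
⟨L_z²⟩ = ℏ²·(Σ m_l²)/(2l+1) = ℏ²·28/7 = 4ℏ².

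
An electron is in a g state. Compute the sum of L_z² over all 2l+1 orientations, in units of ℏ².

Σ(L_z)² = 60 ℏ²

The letter g corresponds to l = 4.
m_l runs from −4 to 4, i.e. {-4, -3, -2, -1, 0, 1, 2, 3, 4}.
Summing m² from −4 to 4: Σ m_l² = 60.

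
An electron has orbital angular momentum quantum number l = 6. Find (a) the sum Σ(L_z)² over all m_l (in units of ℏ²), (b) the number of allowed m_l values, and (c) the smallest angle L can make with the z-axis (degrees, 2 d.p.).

Σ m_l² = 182, so Σ(L_z)² = 182 ℏ².
There are 2l+1 = 13 values of m_l.
cos θ_min = 6/√42, so θ_min ≈ 22.21°.

Σ(L_z)² = 182 ℏ²; 13 values; θ_min ≈ 22.21°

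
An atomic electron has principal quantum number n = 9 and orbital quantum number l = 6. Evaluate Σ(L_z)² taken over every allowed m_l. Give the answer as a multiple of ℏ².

Σ(L_z)² = 182 ℏ²

The allowed m_l values are -6, -5, -4, -3, -2, -1, 0, 1, 2, 3, 4, 5, 6.
Summing m² from −6 to 6: Σ m_l² = 182.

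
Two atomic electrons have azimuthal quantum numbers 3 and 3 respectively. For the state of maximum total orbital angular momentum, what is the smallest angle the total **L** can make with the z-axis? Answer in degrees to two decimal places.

θ_min ≈ 22.21°

L runs from |3 − 3| = 0 to 3 + 3 = 6.
So L can be 0, 1, 2, 3, 4, 5, 6.
The maximum is L = 6, with |L_tot| = ℏ√(6·7) = √42 ℏ.
The minimum angle with z is arccos(6/√42) ≈ 22.21°.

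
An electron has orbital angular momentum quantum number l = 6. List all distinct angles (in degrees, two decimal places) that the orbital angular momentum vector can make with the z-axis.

|L| = √(l(l+1)) ℏ = √42 ℏ.
cos θ = m_l/√42 for each m_l ∈ {-6, -5, -4, -3, -2, -1, 0, 1, 2, 3, 4, 5, 6}.

θ ∈ {22.21°, 39.51°, 51.89°, 62.42°, 72.02°, 81.12°, 90.00°, 98.88°, 107.98°, 117.58°, 128.11°, 140.49°, 157.79°}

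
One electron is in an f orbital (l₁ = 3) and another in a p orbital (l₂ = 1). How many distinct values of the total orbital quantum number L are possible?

The total orbital quantum number L ranges from |l₁ − l₂| to l₁ + l₂ in integer steps.
So L can be 2, 3, 4.
That is 3 values.

3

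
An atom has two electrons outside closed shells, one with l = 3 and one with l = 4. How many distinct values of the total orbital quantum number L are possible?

The total orbital quantum number L ranges from |l₁ − l₂| to l₁ + l₂ in integer steps.
L ∈ {1, 2, 3, 4, 5, 6, 7}.
That is 7 values.

7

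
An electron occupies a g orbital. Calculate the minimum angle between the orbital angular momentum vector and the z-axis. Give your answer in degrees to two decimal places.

θ_min ≈ 26.57°

G corresponds to l = 4.
|L| = ℏ√(l(l+1)) = 2√5 ℏ.
The smallest angle corresponds to the largest L_z, i.e. m_l = l = 4, giving L_z = 4ℏ.
cos θ_min = 4/√20, so θ_min ≈ 26.57°.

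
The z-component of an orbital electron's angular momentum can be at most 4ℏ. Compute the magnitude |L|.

The maximum L_z equals lℏ, giving l = 4.
|L| = √(l(l+1)) ℏ = 2√5 ℏ.

|L| = 2√5 ℏ ≈ 4.472ℏ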